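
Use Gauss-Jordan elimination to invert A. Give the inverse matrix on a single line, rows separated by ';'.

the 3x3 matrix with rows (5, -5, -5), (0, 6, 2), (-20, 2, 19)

inverse = [11/15 17/30 2/15; -4/15 -1/30 -1/15; 4/5 3/5 1/5]

Gauss-Jordan on [A | I]:
R1 <- (1/5)*R1:  [   1   -1   -1  |  1/5    0    0 ]
R3 <- R3 - (-20)*R1:  [   0  -18   -1  |    4    0    1 ]
R2 <- (1/6)*R2:  [   0    1  1/3  |    0  1/6    0 ]
R1 <- R1 - (-1)*R2:  [    1     0  -2/3  |   1/5   1/6     0 ]
R3 <- R3 - (-18)*R2:  [ 0  0  5  |  4  3  1 ]
R3 <- (1/5)*R3:  [   0    0    1  |  4/5  3/5  1/5 ]
R1 <- R1 - (-2/3)*R3:  [     1      0      0  |  11/15  17/30   2/15 ]
R2 <- R2 - (1/3)*R3:  [     0      1      0  |  -4/15  -1/30  -1/15 ]
Right block of [I | A^{-1}] is the inverse:
[ 11/15  17/30   2/15 ]
[ -4/15  -1/30  -1/15 ]
[   4/5    3/5    1/5 ]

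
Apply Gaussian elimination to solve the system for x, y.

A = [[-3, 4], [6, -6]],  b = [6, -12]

Forward elimination on [A|b]:
R2 <- R2 - (-2)*R1:  [ 0  2  0 ]
Row echelon form:
[ -3  4  |  6 ]
[  0  2  |  0 ]
Back-substitution:
y = (0) / 2 = 0
x = (6 - (4)*(0)) / -3 = -2

(-2, 0)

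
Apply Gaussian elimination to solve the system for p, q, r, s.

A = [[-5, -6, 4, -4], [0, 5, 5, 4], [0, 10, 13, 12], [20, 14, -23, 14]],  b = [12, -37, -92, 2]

Forward elimination on [A|b]:
R4 <- R4 - (-4)*R1:  [   0  -10   -7   -2   50 ]
R3 <- R3 - (2)*R2:  [   0    0    3    4  -18 ]
R4 <- R4 - (-2)*R2:  [   0    0    3    6  -24 ]
R4 <- R4 - (1)*R3:  [  0   0   0   2  -6 ]
Row echelon form:
[ -5  -6  4  -4  |   12 ]
[  0   5  5   4  |  -37 ]
[  0   0  3   4  |  -18 ]
[  0   0  0   2  |   -6 ]
Back-substitution:
s = (-6) / 2 = -3
r = (-18 - (4)*(-3)) / 3 = -2
q = (-37 - (5)*(-2) - (4)*(-3)) / 5 = -3
p = (12 - (-6)*(-3) - (4)*(-2) - (-4)*(-3)) / -5 = 2

(2, -3, -2, -3)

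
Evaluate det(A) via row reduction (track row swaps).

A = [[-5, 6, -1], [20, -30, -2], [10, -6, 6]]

det(A) = -60

Forward elimination:
R2 <- R2 - (-4)*R1:  [  0  -6  -6 ]
R3 <- R3 - (-2)*R1:  [ 0  6  4 ]
R3 <- R3 - (-1)*R2:  [  0   0  -2 ]
Upper-triangular form:
[ -5   6  -1 ]
[  0  -6  -6 ]
[  0   0  -2 ]
det(A) = (-1)^0 * (-5) * (-6) * (-2) = -60  (0 row swaps -> sign +1)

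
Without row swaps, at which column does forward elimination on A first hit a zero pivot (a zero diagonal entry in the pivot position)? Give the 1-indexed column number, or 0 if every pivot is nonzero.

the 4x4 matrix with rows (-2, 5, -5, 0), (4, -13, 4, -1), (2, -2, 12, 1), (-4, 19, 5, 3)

first zero-pivot column = 4

Naive forward elimination:
R2 <- R2 - (-2)*R1:  [  0  -3  -6  -1 ]
R3 <- R3 - (-1)*R1:  [ 0  3  7  1 ]
R4 <- R4 - (2)*R1:  [  0   9  15   3 ]
R3 <- R3 - (-1)*R2:  [ 0  0  1  0 ]
R4 <- R4 - (-3)*R2:  [  0   0  -3   0 ]
R4 <- R4 - (-3)*R3:  [ 0  0  0  0 ]
Matrix at this point:
[ -2   5  -5   0 ]
[  0  -3  -6  -1 ]
[  0   0   1   0 ]
[  0   0   0   0 ]
Pivot entry (4,4) in the last row is zero and there are no rows below to swap with -> zero pivot in column 4 (A is singular).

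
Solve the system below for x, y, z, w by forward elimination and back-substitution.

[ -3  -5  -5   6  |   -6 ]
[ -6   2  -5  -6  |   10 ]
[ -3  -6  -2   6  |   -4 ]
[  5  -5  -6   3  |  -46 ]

Forward elimination on [A|b]:
R2 <- R2 - (2)*R1:  [   0   12    5  -18   22 ]
R3 <- R3 - (1)*R1:  [  0  -1   3   0   2 ]
R4 <- R4 - (-5/3)*R1:  [     0  -40/3  -43/3     13    -56 ]
R3 <- R3 - (-1/12)*R2:  [     0      0  41/12   -3/2   23/6 ]
R4 <- R4 - (-10/9)*R2:  [      0       0   -79/9      -7  -284/9 ]
R4 <- R4 - (-316/123)*R3:  [       0        0        0  -445/41  -890/41 ]
Row echelon form:
[ -3  -5     -5        6  |       -6 ]
[  0  12      5      -18  |       22 ]
[  0   0  41/12     -3/2  |     23/6 ]
[  0   0      0  -445/41  |  -890/41 ]
Back-substitution:
w = (-890/41) / (-445/41) = 2
z = (23/6 - (-3/2)*(2)) / (41/12) = 2
y = (22 - (5)*(2) - (-18)*(2)) / 12 = 4
x = (-6 - (-5)*(4) - (-5)*(2) - (6)*(2)) / -3 = -4

(-4, 4, 2, 2)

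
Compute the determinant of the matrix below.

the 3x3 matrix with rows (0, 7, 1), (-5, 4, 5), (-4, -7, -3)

det(A) = -194

Forward elimination:
R1 <-> R2   (pivot in column 1 was zero)
[ -5   4   5 ]
[  0   7   1 ]
[ -4  -7  -3 ]
R3 <- R3 - (4/5)*R1:  [     0  -51/5     -7 ]
R3 <- R3 - (-51/35)*R2:  [       0        0  -194/35 ]
Upper-triangular form:
[ -5  4        5 ]
[  0  7        1 ]
[  0  0  -194/35 ]
det(A) = (-1)^1 * (-5) * (7) * (-194/35) = -194  (1 row swap -> sign -1)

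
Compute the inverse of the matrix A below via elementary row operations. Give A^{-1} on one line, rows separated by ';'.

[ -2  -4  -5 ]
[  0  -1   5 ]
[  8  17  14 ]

inverse = [99/2 29/2 25/2; -20 -6 -5; -4 -1 -1]

Gauss-Jordan on [A | I]:
R1 <- (1/-2)*R1:  [    1     2   5/2  |  -1/2     0     0 ]
R3 <- R3 - (8)*R1:  [  0   1  -6  |   4   0   1 ]
R2 <- (1/-1)*R2:  [  0   1  -5  |   0  -1   0 ]
R1 <- R1 - (2)*R2:  [    1     0  25/2  |  -1/2     2     0 ]
R3 <- R3 - (1)*R2:  [  0   0  -1  |   4   1   1 ]
R3 <- (1/-1)*R3:  [  0   0   1  |  -4  -1  -1 ]
R1 <- R1 - (25/2)*R3:  [    1     0     0  |  99/2  29/2  25/2 ]
R2 <- R2 - (-5)*R3:  [   0    1    0  |  -20   -6   -5 ]
Right block of [I | A^{-1}] is the inverse:
[ 99/2  29/2  25/2 ]
[  -20    -6    -5 ]
[   -4    -1    -1 ]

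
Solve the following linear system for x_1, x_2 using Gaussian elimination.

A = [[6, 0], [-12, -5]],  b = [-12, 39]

(-2, -3)

Forward elimination on [A|b]:
R2 <- R2 - (-2)*R1:  [  0  -5  15 ]
Row echelon form:
[ 6   0  |  -12 ]
[ 0  -5  |   15 ]
Back-substitution:
x_2 = (15) / -5 = -3
x_1 = (-12) / 6 = -2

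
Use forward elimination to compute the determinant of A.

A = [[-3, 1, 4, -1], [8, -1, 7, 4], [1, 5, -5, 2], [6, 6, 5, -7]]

Forward elimination:
R2 <- R2 - (-8/3)*R1:  [    0   5/3  53/3   4/3 ]
R3 <- R3 - (-1/3)*R1:  [     0   16/3  -11/3    5/3 ]
R4 <- R4 - (-2)*R1:  [  0   8  13  -9 ]
R3 <- R3 - (16/5)*R2:  [      0       0  -301/5   -13/5 ]
R4 <- R4 - (24/5)*R2:  [      0       0  -359/5   -77/5 ]
R4 <- R4 - (359/301)*R3:  [         0          0          0  -3702/301 ]
Upper-triangular form:
[ -3    1       4         -1 ]
[  0  5/3    53/3        4/3 ]
[  0    0  -301/5      -13/5 ]
[  0    0       0  -3702/301 ]
det(A) = (-1)^0 * (-3) * (5/3) * (-301/5) * (-3702/301) = -3702  (0 row swaps -> sign +1)

det(A) = -3702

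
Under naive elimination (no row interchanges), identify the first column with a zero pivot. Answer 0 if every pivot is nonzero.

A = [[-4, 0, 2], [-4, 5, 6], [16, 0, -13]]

Naive forward elimination:
R2 <- R2 - (1)*R1:  [ 0  5  4 ]
R3 <- R3 - (-4)*R1:  [  0   0  -5 ]
All pivots nonzero; naive elimination completes without hitting a zero pivot.

first zero-pivot column = 0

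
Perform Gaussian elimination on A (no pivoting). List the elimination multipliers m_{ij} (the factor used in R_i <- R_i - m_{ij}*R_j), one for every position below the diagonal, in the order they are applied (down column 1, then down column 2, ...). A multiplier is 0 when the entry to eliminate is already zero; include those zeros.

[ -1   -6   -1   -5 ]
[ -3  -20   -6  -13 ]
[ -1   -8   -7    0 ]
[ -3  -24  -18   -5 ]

Forward elimination:
R2 <- R2 - (3)*R1:  [  0  -2  -3   2 ]
R3 <- R3 - (1)*R1:  [  0  -2  -6   5 ]
R4 <- R4 - (3)*R1:  [   0   -6  -15   10 ]
R3 <- R3 - (1)*R2:  [  0   0  -3   3 ]
R4 <- R4 - (3)*R2:  [  0   0  -6   4 ]
R4 <- R4 - (2)*R3:  [  0   0   0  -2 ]
Multipliers (in order of application): m_{21} = 3, m_{31} = 1, m_{41} = 3, m_{32} = 1, m_{42} = 3, m_{43} = 2

multipliers: 3, 1, 3, 1, 3, 2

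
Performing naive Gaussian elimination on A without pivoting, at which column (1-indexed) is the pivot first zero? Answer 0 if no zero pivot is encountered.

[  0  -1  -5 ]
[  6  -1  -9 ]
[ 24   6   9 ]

Naive forward elimination:
Pivot entry (1,1) is zero but row 2 has 6 in column 1 -> naive elimination stops; a row interchange (e.g. R1 <-> R2) would be required here.

first zero-pivot column = 1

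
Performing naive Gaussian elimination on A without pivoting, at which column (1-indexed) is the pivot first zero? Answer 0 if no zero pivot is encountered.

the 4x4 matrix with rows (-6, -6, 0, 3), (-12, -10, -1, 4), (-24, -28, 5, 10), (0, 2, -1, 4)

Naive forward elimination:
R2 <- R2 - (2)*R1:  [  0   2  -1  -2 ]
R3 <- R3 - (4)*R1:  [  0  -4   5  -2 ]
R3 <- R3 - (-2)*R2:  [  0   0   3  -6 ]
R4 <- R4 - (1)*R2:  [ 0  0  0  6 ]
All pivots nonzero; naive elimination completes without hitting a zero pivot.

first zero-pivot column = 0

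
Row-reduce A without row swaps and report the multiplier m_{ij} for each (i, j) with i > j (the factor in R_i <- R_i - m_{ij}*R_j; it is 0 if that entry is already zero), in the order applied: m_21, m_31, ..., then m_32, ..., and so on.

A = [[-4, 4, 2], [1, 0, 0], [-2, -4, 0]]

Forward elimination:
R2 <- R2 - (-1/4)*R1:  [   0    1  1/2 ]
R3 <- R3 - (1/2)*R1:  [  0  -6  -1 ]
R3 <- R3 - (-6)*R2:  [ 0  0  2 ]
Multipliers (in order of application): m_{21} = -1/4, m_{31} = 1/2, m_{32} = -6

multipliers: -1/4, 1/2, -6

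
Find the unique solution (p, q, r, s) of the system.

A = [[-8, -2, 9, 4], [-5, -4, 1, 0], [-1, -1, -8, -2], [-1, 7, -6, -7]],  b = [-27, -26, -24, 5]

Forward elimination on [A|b]:
R2 <- R2 - (5/8)*R1:  [     0  -11/4  -37/8   -5/2  -73/8 ]
R3 <- R3 - (1/8)*R1:  [      0    -3/4   -73/8    -5/2  -165/8 ]
R4 <- R4 - (1/8)*R1:  [     0   29/4  -57/8  -15/2   67/8 ]
R3 <- R3 - (3/11)*R2:  [       0        0  -173/22   -20/11  -399/22 ]
R4 <- R4 - (-29/11)*R2:  [       0        0  -425/22  -155/11  -345/22 ]
R4 <- R4 - (425/173)*R3:  [         0          0          0  -1665/173   4995/173 ]
Row echelon form:
[ -8     -2        9          4  |       -27 ]
[  0  -11/4    -37/8       -5/2  |     -73/8 ]
[  0      0  -173/22     -20/11  |   -399/22 ]
[  0      0        0  -1665/173  |  4995/173 ]
Back-substitution:
s = (4995/173) / (-1665/173) = -3
r = (-399/22 - (-20/11)*(-3)) / (-173/22) = 3
q = (-73/8 - (-37/8)*(3) - (-5/2)*(-3)) / (-11/4) = 1
p = (-27 - (-2)*(1) - (9)*(3) - (4)*(-3)) / -8 = 5

(5, 1, 3, -3)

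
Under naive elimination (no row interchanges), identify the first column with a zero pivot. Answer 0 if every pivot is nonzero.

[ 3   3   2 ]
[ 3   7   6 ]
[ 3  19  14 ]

first zero-pivot column = 0

Naive forward elimination:
R2 <- R2 - (1)*R1:  [ 0  4  4 ]
R3 <- R3 - (1)*R1:  [  0  16  12 ]
R3 <- R3 - (4)*R2:  [  0   0  -4 ]
All pivots nonzero; naive elimination completes without hitting a zero pivot.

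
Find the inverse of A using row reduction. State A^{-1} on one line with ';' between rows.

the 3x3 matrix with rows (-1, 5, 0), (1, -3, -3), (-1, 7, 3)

Gauss-Jordan on [A | I]:
R1 <- (1/-1)*R1:  [  1  -5   0  |  -1   0   0 ]
R2 <- R2 - (1)*R1:  [  0   2  -3  |   1   1   0 ]
R3 <- R3 - (-1)*R1:  [  0   2   3  |  -1   0   1 ]
R2 <- (1/2)*R2:  [    0     1  -3/2  |   1/2   1/2     0 ]
R1 <- R1 - (-5)*R2:  [     1      0  -15/2  |    3/2    5/2      0 ]
R3 <- R3 - (2)*R2:  [  0   0   6  |  -2  -1   1 ]
R3 <- (1/6)*R3:  [    0     0     1  |  -1/3  -1/6   1/6 ]
R1 <- R1 - (-15/2)*R3:  [   1    0    0  |   -1  5/4  5/4 ]
R2 <- R2 - (-3/2)*R3:  [   0    1    0  |    0  1/4  1/4 ]
Right block of [I | A^{-1}] is the inverse:
[   -1   5/4  5/4 ]
[    0   1/4  1/4 ]
[ -1/3  -1/6  1/6 ]

inverse = [-1 5/4 5/4; 0 1/4 1/4; -1/3 -1/6 1/6]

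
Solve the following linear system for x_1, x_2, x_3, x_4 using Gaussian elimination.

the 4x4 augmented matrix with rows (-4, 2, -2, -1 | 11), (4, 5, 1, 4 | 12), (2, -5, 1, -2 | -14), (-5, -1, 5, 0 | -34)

(2, 4, -4, -3)

Forward elimination on [A|b]:
R2 <- R2 - (-1)*R1:  [  0   7  -1   3  23 ]
R3 <- R3 - (-1/2)*R1:  [     0     -4      0   -5/2  -17/2 ]
R4 <- R4 - (5/4)*R1:  [      0    -7/2    15/2     5/4  -191/4 ]
R3 <- R3 - (-4/7)*R2:  [      0       0    -4/7  -11/14   65/14 ]
R4 <- R4 - (-1/2)*R2:  [      0       0       7    11/4  -145/4 ]
R4 <- R4 - (-49/4)*R3:  [     0      0      0  -55/8  165/8 ]
Row echelon form:
[ -4  2    -2      -1  |     11 ]
[  0  7    -1       3  |     23 ]
[  0  0  -4/7  -11/14  |  65/14 ]
[  0  0     0   -55/8  |  165/8 ]
Back-substitution:
x_4 = (165/8) / (-55/8) = -3
x_3 = (65/14 - (-11/14)*(-3)) / (-4/7) = -4
x_2 = (23 - (-1)*(-4) - (3)*(-3)) / 7 = 4
x_1 = (11 - (2)*(4) - (-2)*(-4) - (-1)*(-3)) / -4 = 2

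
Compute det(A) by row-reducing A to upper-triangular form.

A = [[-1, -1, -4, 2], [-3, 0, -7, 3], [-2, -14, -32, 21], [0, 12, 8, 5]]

det(A) = 24

Forward elimination:
R2 <- R2 - (3)*R1:  [  0   3   5  -3 ]
R3 <- R3 - (2)*R1:  [   0  -12  -24   17 ]
R3 <- R3 - (-4)*R2:  [  0   0  -4   5 ]
R4 <- R4 - (4)*R2:  [   0    0  -12   17 ]
R4 <- R4 - (3)*R3:  [ 0  0  0  2 ]
Upper-triangular form:
[ -1  -1  -4   2 ]
[  0   3   5  -3 ]
[  0   0  -4   5 ]
[  0   0   0   2 ]
det(A) = (-1)^0 * (-1) * (3) * (-4) * (2) = 24  (0 row swaps -> sign +1)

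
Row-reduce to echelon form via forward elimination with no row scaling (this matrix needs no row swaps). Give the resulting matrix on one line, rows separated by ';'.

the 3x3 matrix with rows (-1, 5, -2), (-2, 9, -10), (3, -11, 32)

Forward elimination:
R2 <- R2 - (2)*R1:  [  0  -1  -6 ]
R3 <- R3 - (-3)*R1:  [  0   4  26 ]
R3 <- R3 - (-4)*R2:  [ 0  0  2 ]
Row echelon form:
[ -1   5  -2 ]
[  0  -1  -6 ]
[  0   0   2 ]

REF = [-1 5 -2; 0 -1 -6; 0 0 2]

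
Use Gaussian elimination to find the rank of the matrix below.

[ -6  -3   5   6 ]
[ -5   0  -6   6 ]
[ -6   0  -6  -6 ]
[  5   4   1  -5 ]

rank(A) = 4

Row reduction:
R2 <- R2 - (5/6)*R1:  [     0    5/2  -61/6      1 ]
R3 <- R3 - (1)*R1:  [   0    3  -11  -12 ]
R4 <- R4 - (-5/6)*R1:  [    0   3/2  31/6     0 ]
R3 <- R3 - (6/5)*R2:  [     0      0    6/5  -66/5 ]
R4 <- R4 - (3/5)*R2:  [      0       0  169/15    -3/5 ]
R4 <- R4 - (169/18)*R3:  [     0      0      0  370/3 ]
Row echelon form:
[ -6   -3      5      6 ]
[  0  5/2  -61/6      1 ]
[  0    0    6/5  -66/5 ]
[  0    0      0  370/3 ]
Nonzero rows / pivot columns: 4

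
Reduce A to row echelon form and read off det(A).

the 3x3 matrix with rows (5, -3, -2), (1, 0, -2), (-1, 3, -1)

Forward elimination:
R2 <- R2 - (1/5)*R1:  [    0   3/5  -8/5 ]
R3 <- R3 - (-1/5)*R1:  [    0  12/5  -7/5 ]
R3 <- R3 - (4)*R2:  [ 0  0  5 ]
Upper-triangular form:
[ 5   -3    -2 ]
[ 0  3/5  -8/5 ]
[ 0    0     5 ]
det(A) = (-1)^0 * (5) * (3/5) * (5) = 15  (0 row swaps -> sign +1)

det(A) = 15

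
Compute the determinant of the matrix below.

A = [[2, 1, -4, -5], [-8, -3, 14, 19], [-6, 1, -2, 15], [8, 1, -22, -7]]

Forward elimination:
R2 <- R2 - (-4)*R1:  [  0   1  -2  -1 ]
R3 <- R3 - (-3)*R1:  [   0    4  -14    0 ]
R4 <- R4 - (4)*R1:  [  0  -3  -6  13 ]
R3 <- R3 - (4)*R2:  [  0   0  -6   4 ]
R4 <- R4 - (-3)*R2:  [   0    0  -12   10 ]
R4 <- R4 - (2)*R3:  [ 0  0  0  2 ]
Upper-triangular form:
[ 2  1  -4  -5 ]
[ 0  1  -2  -1 ]
[ 0  0  -6   4 ]
[ 0  0   0   2 ]
det(A) = (-1)^0 * (2) * (1) * (-6) * (2) = -24  (0 row swaps -> sign +1)

det(A) = -24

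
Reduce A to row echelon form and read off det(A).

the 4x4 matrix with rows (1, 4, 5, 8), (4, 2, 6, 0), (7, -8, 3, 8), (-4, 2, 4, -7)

Forward elimination:
R2 <- R2 - (4)*R1:  [   0  -14  -14  -32 ]
R3 <- R3 - (7)*R1:  [   0  -36  -32  -48 ]
R4 <- R4 - (-4)*R1:  [  0  18  24  25 ]
R3 <- R3 - (18/7)*R2:  [     0      0      4  240/7 ]
R4 <- R4 - (-9/7)*R2:  [      0       0       6  -113/7 ]
R4 <- R4 - (3/2)*R3:  [      0       0       0  -473/7 ]
Upper-triangular form:
[ 1    4    5       8 ]
[ 0  -14  -14     -32 ]
[ 0    0    4   240/7 ]
[ 0    0    0  -473/7 ]
det(A) = (-1)^0 * (1) * (-14) * (4) * (-473/7) = 3784  (0 row swaps -> sign +1)

det(A) = 3784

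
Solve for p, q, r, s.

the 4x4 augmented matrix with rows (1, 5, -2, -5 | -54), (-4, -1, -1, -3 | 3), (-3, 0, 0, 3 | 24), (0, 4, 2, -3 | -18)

(-4, -4, 5, 4)

Forward elimination on [A|b]:
R2 <- R2 - (-4)*R1:  [    0    19    -9   -23  -213 ]
R3 <- R3 - (-3)*R1:  [    0    15    -6   -12  -138 ]
R3 <- R3 - (15/19)*R2:  [      0       0   21/19  117/19  573/19 ]
R4 <- R4 - (4/19)*R2:  [      0       0   74/19   35/19  510/19 ]
R4 <- R4 - (74/21)*R3:  [      0       0       0  -139/7  -556/7 ]
Row echelon form:
[ 1   5     -2      -5  |     -54 ]
[ 0  19     -9     -23  |    -213 ]
[ 0   0  21/19  117/19  |  573/19 ]
[ 0   0      0  -139/7  |  -556/7 ]
Back-substitution:
s = (-556/7) / (-139/7) = 4
r = (573/19 - (117/19)*(4)) / (21/19) = 5
q = (-213 - (-9)*(5) - (-23)*(4)) / 19 = -4
p = (-54 - (5)*(-4) - (-2)*(5) - (-5)*(4)) / 1 = -4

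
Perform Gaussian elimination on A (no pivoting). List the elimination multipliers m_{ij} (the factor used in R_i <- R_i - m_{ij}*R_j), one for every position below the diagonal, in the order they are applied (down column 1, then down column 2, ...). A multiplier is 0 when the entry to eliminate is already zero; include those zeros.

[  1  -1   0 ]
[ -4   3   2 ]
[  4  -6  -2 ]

Forward elimination:
R2 <- R2 - (-4)*R1:  [  0  -1   2 ]
R3 <- R3 - (4)*R1:  [  0  -2  -2 ]
R3 <- R3 - (2)*R2:  [  0   0  -6 ]
Multipliers (in order of application): m_{21} = -4, m_{31} = 4, m_{32} = 2

multipliers: -4, 4, 2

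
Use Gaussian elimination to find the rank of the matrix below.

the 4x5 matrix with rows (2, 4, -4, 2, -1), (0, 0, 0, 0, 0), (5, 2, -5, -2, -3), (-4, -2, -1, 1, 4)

Row reduction:
R3 <- R3 - (5/2)*R1:  [    0    -8     5    -7  -1/2 ]
R4 <- R4 - (-2)*R1:  [  0   6  -9   5   2 ]
R2 <-> R3   (pivot in column 2 was zero)
[ 2   4  -4   2    -1 ]
[ 0  -8   5  -7  -1/2 ]
[ 0   0   0   0     0 ]
[ 0   6  -9   5     2 ]
R4 <- R4 - (-3/4)*R2:  [     0      0  -21/4   -1/4   13/8 ]
R3 <-> R4   (pivot in column 3 was zero)
[ 2   4     -4     2    -1 ]
[ 0  -8      5    -7  -1/2 ]
[ 0   0  -21/4  -1/4  13/8 ]
[ 0   0      0     0     0 ]
Row echelon form:
[ 2   4     -4     2    -1 ]
[ 0  -8      5    -7  -1/2 ]
[ 0   0  -21/4  -1/4  13/8 ]
[ 0   0      0     0     0 ]
Nonzero rows / pivot columns: 3

rank(A) = 3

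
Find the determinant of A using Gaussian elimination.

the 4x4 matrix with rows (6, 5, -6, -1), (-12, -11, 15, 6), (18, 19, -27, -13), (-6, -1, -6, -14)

Forward elimination:
R2 <- R2 - (-2)*R1:  [  0  -1   3   4 ]
R3 <- R3 - (3)*R1:  [   0    4   -9  -10 ]
R4 <- R4 - (-1)*R1:  [   0    4  -12  -15 ]
R3 <- R3 - (-4)*R2:  [ 0  0  3  6 ]
R4 <- R4 - (-4)*R2:  [ 0  0  0  1 ]
Upper-triangular form:
[ 6   5  -6  -1 ]
[ 0  -1   3   4 ]
[ 0   0   3   6 ]
[ 0   0   0   1 ]
det(A) = (-1)^0 * (6) * (-1) * (3) * (1) = -18  (0 row swaps -> sign +1)

det(A) = -18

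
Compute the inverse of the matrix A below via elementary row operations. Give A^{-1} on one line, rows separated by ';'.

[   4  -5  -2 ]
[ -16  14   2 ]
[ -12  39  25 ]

inverse = [34/15 47/120 3/20; 47/15 19/30 1/5; -19/5 -4/5 -1/5]

Gauss-Jordan on [A | I]:
R1 <- (1/4)*R1:  [    1  -5/4  -1/2  |   1/4     0     0 ]
R2 <- R2 - (-16)*R1:  [  0  -6  -6  |   4   1   0 ]
R3 <- R3 - (-12)*R1:  [  0  24  19  |   3   0   1 ]
R2 <- (1/-6)*R2:  [    0     1     1  |  -2/3  -1/6     0 ]
R1 <- R1 - (-5/4)*R2:  [     1      0    3/4  |  -7/12  -5/24      0 ]
R3 <- R3 - (24)*R2:  [  0   0  -5  |  19   4   1 ]
R3 <- (1/-5)*R3:  [     0      0      1  |  -19/5   -4/5   -1/5 ]
R1 <- R1 - (3/4)*R3:  [      1       0       0  |   34/15  47/120    3/20 ]
R2 <- R2 - (1)*R3:  [     0      1      0  |  47/15  19/30    1/5 ]
Right block of [I | A^{-1}] is the inverse:
[ 34/15  47/120  3/20 ]
[ 47/15   19/30   1/5 ]
[ -19/5    -4/5  -1/5 ]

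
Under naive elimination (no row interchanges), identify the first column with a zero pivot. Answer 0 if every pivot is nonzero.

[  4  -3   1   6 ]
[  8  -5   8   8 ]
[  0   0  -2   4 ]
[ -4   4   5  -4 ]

first zero-pivot column = 0

Naive forward elimination:
R2 <- R2 - (2)*R1:  [  0   1   6  -4 ]
R4 <- R4 - (-1)*R1:  [ 0  1  6  2 ]
R4 <- R4 - (1)*R2:  [ 0  0  0  6 ]
All pivots nonzero; naive elimination completes without hitting a zero pivot.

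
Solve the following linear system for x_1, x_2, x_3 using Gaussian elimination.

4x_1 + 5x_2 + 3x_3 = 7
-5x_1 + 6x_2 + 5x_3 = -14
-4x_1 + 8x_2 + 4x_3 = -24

(3, -4, 5)

Forward elimination on [A|b]:
R2 <- R2 - (-5/4)*R1:  [     0   49/4   35/4  -21/4 ]
R3 <- R3 - (-1)*R1:  [   0   13    7  -17 ]
R3 <- R3 - (52/49)*R2:  [     0      0  -16/7  -80/7 ]
Row echelon form:
[ 4     5      3  |      7 ]
[ 0  49/4   35/4  |  -21/4 ]
[ 0     0  -16/7  |  -80/7 ]
Back-substitution:
x_3 = (-80/7) / (-16/7) = 5
x_2 = (-21/4 - (35/4)*(5)) / (49/4) = -4
x_1 = (7 - (5)*(-4) - (3)*(5)) / 4 = 3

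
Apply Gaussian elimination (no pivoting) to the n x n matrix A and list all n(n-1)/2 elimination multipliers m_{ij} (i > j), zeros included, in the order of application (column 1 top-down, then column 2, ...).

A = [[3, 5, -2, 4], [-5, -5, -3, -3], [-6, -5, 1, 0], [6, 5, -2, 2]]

multipliers: -5/3, -2, 2, 3/2, -3/2, -15/13

Forward elimination:
R2 <- R2 - (-5/3)*R1:  [     0   10/3  -19/3   11/3 ]
R3 <- R3 - (-2)*R1:  [  0   5  -3   8 ]
R4 <- R4 - (2)*R1:  [  0  -5   2  -6 ]
R3 <- R3 - (3/2)*R2:  [    0     0  13/2   5/2 ]
R4 <- R4 - (-3/2)*R2:  [     0      0  -15/2   -1/2 ]
R4 <- R4 - (-15/13)*R3:  [     0      0      0  31/13 ]
Multipliers (in order of application): m_{21} = -5/3, m_{31} = -2, m_{41} = 2, m_{32} = 3/2, m_{42} = -3/2, m_{43} = -15/13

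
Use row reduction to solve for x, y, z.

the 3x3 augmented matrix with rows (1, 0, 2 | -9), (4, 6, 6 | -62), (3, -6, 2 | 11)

Forward elimination on [A|b]:
R2 <- R2 - (4)*R1:  [   0    6   -2  -26 ]
R3 <- R3 - (3)*R1:  [  0  -6  -4  38 ]
R3 <- R3 - (-1)*R2:  [  0   0  -6  12 ]
Row echelon form:
[ 1  0   2  |   -9 ]
[ 0  6  -2  |  -26 ]
[ 0  0  -6  |   12 ]
Back-substitution:
z = (12) / -6 = -2
y = (-26 - (-2)*(-2)) / 6 = -5
x = (-9 - (2)*(-2)) / 1 = -5

(-5, -5, -2)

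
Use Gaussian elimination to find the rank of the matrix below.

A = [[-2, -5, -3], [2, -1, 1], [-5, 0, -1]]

rank(A) = 3

Row reduction:
R2 <- R2 - (-1)*R1:  [  0  -6  -2 ]
R3 <- R3 - (5/2)*R1:  [    0  25/2  13/2 ]
R3 <- R3 - (-25/12)*R2:  [   0    0  7/3 ]
Row echelon form:
[ -2  -5   -3 ]
[  0  -6   -2 ]
[  0   0  7/3 ]
Nonzero rows / pivot columns: 3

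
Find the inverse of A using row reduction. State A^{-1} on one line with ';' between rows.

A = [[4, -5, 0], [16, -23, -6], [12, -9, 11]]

Gauss-Jordan on [A | I]:
R1 <- (1/4)*R1:  [    1  -5/4     0  |   1/4     0     0 ]
R2 <- R2 - (16)*R1:  [  0  -3  -6  |  -4   1   0 ]
R3 <- R3 - (12)*R1:  [  0   6  11  |  -3   0   1 ]
R2 <- (1/-3)*R2:  [    0     1     2  |   4/3  -1/3     0 ]
R1 <- R1 - (-5/4)*R2:  [     1      0    5/2  |  23/12  -5/12      0 ]
R3 <- R3 - (6)*R2:  [   0    0   -1  |  -11    2    1 ]
R3 <- (1/-1)*R3:  [  0   0   1  |  11  -2  -1 ]
R1 <- R1 - (5/2)*R3:  [       1        0        0  |  -307/12    55/12      5/2 ]
R2 <- R2 - (2)*R3:  [     0      1      0  |  -62/3   11/3      2 ]
Right block of [I | A^{-1}] is the inverse:
[ -307/12  55/12  5/2 ]
[   -62/3   11/3    2 ]
[      11     -2   -1 ]

inverse = [-307/12 55/12 5/2; -62/3 11/3 2; 11 -2 -1]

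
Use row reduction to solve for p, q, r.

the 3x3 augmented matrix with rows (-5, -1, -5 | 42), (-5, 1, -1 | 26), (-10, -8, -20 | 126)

(-5, -2, -3)

Forward elimination on [A|b]:
R2 <- R2 - (1)*R1:  [   0    2    4  -16 ]
R3 <- R3 - (2)*R1:  [   0   -6  -10   42 ]
R3 <- R3 - (-3)*R2:  [  0   0   2  -6 ]
Row echelon form:
[ -5  -1  -5  |   42 ]
[  0   2   4  |  -16 ]
[  0   0   2  |   -6 ]
Back-substitution:
r = (-6) / 2 = -3
q = (-16 - (4)*(-3)) / 2 = -2
p = (42 - (-1)*(-2) - (-5)*(-3)) / -5 = -5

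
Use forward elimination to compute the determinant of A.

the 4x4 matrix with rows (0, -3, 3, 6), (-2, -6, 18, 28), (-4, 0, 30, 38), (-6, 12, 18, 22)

Forward elimination:
R1 <-> R2   (pivot in column 1 was zero)
[ -2  -6  18  28 ]
[  0  -3   3   6 ]
[ -4   0  30  38 ]
[ -6  12  18  22 ]
R3 <- R3 - (2)*R1:  [   0   12   -6  -18 ]
R4 <- R4 - (3)*R1:  [   0   30  -36  -62 ]
R3 <- R3 - (-4)*R2:  [ 0  0  6  6 ]
R4 <- R4 - (-10)*R2:  [  0   0  -6  -2 ]
R4 <- R4 - (-1)*R3:  [ 0  0  0  4 ]
Upper-triangular form:
[ -2  -6  18  28 ]
[  0  -3   3   6 ]
[  0   0   6   6 ]
[  0   0   0   4 ]
det(A) = (-1)^1 * (-2) * (-3) * (6) * (4) = -144  (1 row swap -> sign -1)

det(A) = -144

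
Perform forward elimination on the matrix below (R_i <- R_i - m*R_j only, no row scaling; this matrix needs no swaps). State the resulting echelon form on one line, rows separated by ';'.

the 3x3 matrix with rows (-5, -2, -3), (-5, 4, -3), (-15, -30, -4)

REF = [-5 -2 -3; 0 6 0; 0 0 5]

Forward elimination:
R2 <- R2 - (1)*R1:  [ 0  6  0 ]
R3 <- R3 - (3)*R1:  [   0  -24    5 ]
R3 <- R3 - (-4)*R2:  [ 0  0  5 ]
Row echelon form:
[ -5  -2  -3 ]
[  0   6   0 ]
[  0   0   5 ]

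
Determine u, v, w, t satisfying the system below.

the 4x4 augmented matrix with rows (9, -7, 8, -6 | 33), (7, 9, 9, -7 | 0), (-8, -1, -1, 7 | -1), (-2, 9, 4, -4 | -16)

(1, -2, 2, 1)

Forward elimination on [A|b]:
R2 <- R2 - (7/9)*R1:  [     0  130/9   25/9   -7/3  -77/3 ]
R3 <- R3 - (-8/9)*R1:  [     0  -65/9   55/9    5/3   85/3 ]
R4 <- R4 - (-2/9)*R1:  [     0   67/9   52/9  -16/3  -26/3 ]
R3 <- R3 - (-1/2)*R2:  [    0     0  15/2   1/2  31/2 ]
R4 <- R4 - (67/130)*R2:  [        0         0    113/26  -537/130   593/130 ]
R4 <- R4 - (113/195)*R3:  [        0         0         0  -862/195  -862/195 ]
Row echelon form:
[ 9     -7     8        -6  |        33 ]
[ 0  130/9  25/9      -7/3  |     -77/3 ]
[ 0      0  15/2       1/2  |      31/2 ]
[ 0      0     0  -862/195  |  -862/195 ]
Back-substitution:
t = (-862/195) / (-862/195) = 1
w = (31/2 - (1/2)*(1)) / (15/2) = 2
v = (-77/3 - (25/9)*(2) - (-7/3)*(1)) / (130/9) = -2
u = (33 - (-7)*(-2) - (8)*(2) - (-6)*(1)) / 9 = 1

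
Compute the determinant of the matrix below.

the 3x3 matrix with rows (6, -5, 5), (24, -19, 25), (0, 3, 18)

det(A) = 18

Forward elimination:
R2 <- R2 - (4)*R1:  [ 0  1  5 ]
R3 <- R3 - (3)*R2:  [ 0  0  3 ]
Upper-triangular form:
[ 6  -5  5 ]
[ 0   1  5 ]
[ 0   0  3 ]
det(A) = (-1)^0 * (6) * (1) * (3) = 18  (0 row swaps -> sign +1)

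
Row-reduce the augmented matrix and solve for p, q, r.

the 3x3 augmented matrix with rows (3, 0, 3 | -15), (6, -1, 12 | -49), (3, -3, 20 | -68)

(-1, -5, -4)

Forward elimination on [A|b]:
R2 <- R2 - (2)*R1:  [   0   -1    6  -19 ]
R3 <- R3 - (1)*R1:  [   0   -3   17  -53 ]
R3 <- R3 - (3)*R2:  [  0   0  -1   4 ]
Row echelon form:
[ 3   0   3  |  -15 ]
[ 0  -1   6  |  -19 ]
[ 0   0  -1  |    4 ]
Back-substitution:
r = (4) / -1 = -4
q = (-19 - (6)*(-4)) / -1 = -5
p = (-15 - (3)*(-4)) / 3 = -1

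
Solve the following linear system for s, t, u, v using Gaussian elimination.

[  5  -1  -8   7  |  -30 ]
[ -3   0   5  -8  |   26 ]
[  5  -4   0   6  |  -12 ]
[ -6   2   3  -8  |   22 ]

Forward elimination on [A|b]:
R2 <- R2 - (-3/5)*R1:  [     0   -3/5    1/5  -19/5      8 ]
R3 <- R3 - (1)*R1:  [  0  -3   8  -1  18 ]
R4 <- R4 - (-6/5)*R1:  [     0    4/5  -33/5    2/5    -14 ]
R3 <- R3 - (5)*R2:  [   0    0    7   18  -22 ]
R4 <- R4 - (-4/3)*R2:  [     0      0  -19/3  -14/3  -10/3 ]
R4 <- R4 - (-19/21)*R3:  [       0        0        0   244/21  -488/21 ]
Row echelon form:
[ 5    -1   -8       7  |      -30 ]
[ 0  -3/5  1/5   -19/5  |        8 ]
[ 0     0    7      18  |      -22 ]
[ 0     0    0  244/21  |  -488/21 ]
Back-substitution:
v = (-488/21) / (244/21) = -2
u = (-22 - (18)*(-2)) / 7 = 2
t = (8 - (1/5)*(2) - (-19/5)*(-2)) / (-3/5) = 0
s = (-30 - (-1)*(0) - (-8)*(2) - (7)*(-2)) / 5 = 0

(0, 0, 2, -2)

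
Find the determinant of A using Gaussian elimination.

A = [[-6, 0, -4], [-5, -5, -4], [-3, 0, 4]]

Forward elimination:
R2 <- R2 - (5/6)*R1:  [    0    -5  -2/3 ]
R3 <- R3 - (1/2)*R1:  [ 0  0  6 ]
Upper-triangular form:
[ -6   0    -4 ]
[  0  -5  -2/3 ]
[  0   0     6 ]
det(A) = (-1)^0 * (-6) * (-5) * (6) = 180  (0 row swaps -> sign +1)

det(A) = 180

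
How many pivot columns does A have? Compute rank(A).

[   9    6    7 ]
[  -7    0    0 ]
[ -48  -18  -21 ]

Row reduction:
R2 <- R2 - (-7/9)*R1:  [    0  14/3  49/9 ]
R3 <- R3 - (-16/3)*R1:  [    0    14  49/3 ]
R3 <- R3 - (3)*R2:  [ 0  0  0 ]
Row echelon form:
[ 9     6     7 ]
[ 0  14/3  49/9 ]
[ 0     0     0 ]
Nonzero rows / pivot columns: 2

rank(A) = 2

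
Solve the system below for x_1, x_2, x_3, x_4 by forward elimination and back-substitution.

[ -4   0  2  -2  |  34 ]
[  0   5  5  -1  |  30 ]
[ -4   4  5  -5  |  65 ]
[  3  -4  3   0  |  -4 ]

Forward elimination on [A|b]:
R3 <- R3 - (1)*R1:  [  0   4   3  -3  31 ]
R4 <- R4 - (-3/4)*R1:  [    0    -4   9/2  -3/2  43/2 ]
R3 <- R3 - (4/5)*R2:  [     0      0     -1  -11/5      7 ]
R4 <- R4 - (-4/5)*R2:  [      0       0    17/2  -23/10    91/2 ]
R4 <- R4 - (-17/2)*R3:  [   0    0    0  -21  105 ]
Row echelon form:
[ -4  0   2     -2  |   34 ]
[  0  5   5     -1  |   30 ]
[  0  0  -1  -11/5  |    7 ]
[  0  0   0    -21  |  105 ]
Back-substitution:
x_4 = (105) / -21 = -5
x_3 = (7 - (-11/5)*(-5)) / -1 = 4
x_2 = (30 - (5)*(4) - (-1)*(-5)) / 5 = 1
x_1 = (34 - (2)*(4) - (-2)*(-5)) / -4 = -4

(-4, 1, 4, -5)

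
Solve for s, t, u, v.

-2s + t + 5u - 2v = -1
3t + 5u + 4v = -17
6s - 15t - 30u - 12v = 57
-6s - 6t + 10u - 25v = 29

Forward elimination on [A|b]:
R3 <- R3 - (-3)*R1:  [   0  -12  -15  -18   54 ]
R4 <- R4 - (3)*R1:  [   0   -9   -5  -19   32 ]
R3 <- R3 - (-4)*R2:  [   0    0    5   -2  -14 ]
R4 <- R4 - (-3)*R2:  [   0    0   10   -7  -19 ]
R4 <- R4 - (2)*R3:  [  0   0   0  -3   9 ]
Row echelon form:
[ -2  1  5  -2  |   -1 ]
[  0  3  5   4  |  -17 ]
[  0  0  5  -2  |  -14 ]
[  0  0  0  -3  |    9 ]
Back-substitution:
v = (9) / -3 = -3
u = (-14 - (-2)*(-3)) / 5 = -4
t = (-17 - (5)*(-4) - (4)*(-3)) / 3 = 5
s = (-1 - (1)*(5) - (5)*(-4) - (-2)*(-3)) / -2 = -4

(-4, 5, -4, -3)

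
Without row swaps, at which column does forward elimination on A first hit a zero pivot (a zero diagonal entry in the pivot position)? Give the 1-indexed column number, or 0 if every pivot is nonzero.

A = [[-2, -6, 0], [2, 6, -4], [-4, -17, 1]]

first zero-pivot column = 2

Naive forward elimination:
R2 <- R2 - (-1)*R1:  [  0   0  -4 ]
R3 <- R3 - (2)*R1:  [  0  -5   1 ]
Matrix at this point:
[ -2  -6   0 ]
[  0   0  -4 ]
[  0  -5   1 ]
Pivot entry (2,2) is zero but row 3 has -5 in column 2 -> naive elimination stops; a row interchange (e.g. R2 <-> R3) would be required here.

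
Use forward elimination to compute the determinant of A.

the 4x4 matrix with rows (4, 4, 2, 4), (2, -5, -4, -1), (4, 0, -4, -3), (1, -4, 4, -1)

Forward elimination:
R2 <- R2 - (1/2)*R1:  [  0  -7  -5  -3 ]
R3 <- R3 - (1)*R1:  [  0  -4  -6  -7 ]
R4 <- R4 - (1/4)*R1:  [   0   -5  7/2   -2 ]
R3 <- R3 - (4/7)*R2:  [     0      0  -22/7  -37/7 ]
R4 <- R4 - (5/7)*R2:  [     0      0  99/14    1/7 ]
R4 <- R4 - (-9/4)*R3:  [     0      0      0  -47/4 ]
Upper-triangular form:
[ 4   4      2      4 ]
[ 0  -7     -5     -3 ]
[ 0   0  -22/7  -37/7 ]
[ 0   0      0  -47/4 ]
det(A) = (-1)^0 * (4) * (-7) * (-22/7) * (-47/4) = -1034  (0 row swaps -> sign +1)

det(A) = -1034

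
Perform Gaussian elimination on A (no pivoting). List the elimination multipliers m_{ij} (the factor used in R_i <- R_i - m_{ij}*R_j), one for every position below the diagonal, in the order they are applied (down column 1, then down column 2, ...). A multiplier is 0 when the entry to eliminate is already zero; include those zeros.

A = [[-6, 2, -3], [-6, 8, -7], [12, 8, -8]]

multipliers: 1, -2, 2

Forward elimination:
R2 <- R2 - (1)*R1:  [  0   6  -4 ]
R3 <- R3 - (-2)*R1:  [   0   12  -14 ]
R3 <- R3 - (2)*R2:  [  0   0  -6 ]
Multipliers (in order of application): m_{21} = 1, m_{31} = -2, m_{32} = 2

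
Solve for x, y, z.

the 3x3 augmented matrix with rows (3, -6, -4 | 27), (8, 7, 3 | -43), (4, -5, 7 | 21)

(-1, -5, 0)

Forward elimination on [A|b]:
R2 <- R2 - (8/3)*R1:  [    0    23  41/3  -115 ]
R3 <- R3 - (4/3)*R1:  [    0     3  37/3   -15 ]
R3 <- R3 - (3/23)*R2:  [      0       0  728/69       0 ]
Row echelon form:
[ 3  -6      -4  |    27 ]
[ 0  23    41/3  |  -115 ]
[ 0   0  728/69  |     0 ]
Back-substitution:
z = (0) / (728/69) = 0
y = (-115 - (41/3)*(0)) / 23 = -5
x = (27 - (-6)*(-5) - (-4)*(0)) / 3 = -1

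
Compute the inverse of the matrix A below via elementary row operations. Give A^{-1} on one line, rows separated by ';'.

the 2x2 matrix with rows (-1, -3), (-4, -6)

inverse = [1 -1/2; -2/3 1/6]

Gauss-Jordan on [A | I]:
R1 <- (1/-1)*R1:  [  1   3  |  -1   0 ]
R2 <- R2 - (-4)*R1:  [  0   6  |  -4   1 ]
R2 <- (1/6)*R2:  [    0     1  |  -2/3   1/6 ]
R1 <- R1 - (3)*R2:  [    1     0  |     1  -1/2 ]
Right block of [I | A^{-1}] is the inverse:
[    1  -1/2 ]
[ -2/3   1/6 ]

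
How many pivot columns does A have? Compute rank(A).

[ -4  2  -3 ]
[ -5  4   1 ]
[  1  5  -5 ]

Row reduction:
R2 <- R2 - (5/4)*R1:  [    0   3/2  19/4 ]
R3 <- R3 - (-1/4)*R1:  [     0   11/2  -23/4 ]
R3 <- R3 - (11/3)*R2:  [      0       0  -139/6 ]
Row echelon form:
[ -4    2      -3 ]
[  0  3/2    19/4 ]
[  0    0  -139/6 ]
Nonzero rows / pivot columns: 3

rank(A) = 3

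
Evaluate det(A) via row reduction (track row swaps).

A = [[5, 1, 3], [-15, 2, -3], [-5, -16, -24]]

det(A) = -75

Forward elimination:
R2 <- R2 - (-3)*R1:  [ 0  5  6 ]
R3 <- R3 - (-1)*R1:  [   0  -15  -21 ]
R3 <- R3 - (-3)*R2:  [  0   0  -3 ]
Upper-triangular form:
[ 5  1   3 ]
[ 0  5   6 ]
[ 0  0  -3 ]
det(A) = (-1)^0 * (5) * (5) * (-3) = -75  (0 row swaps -> sign +1)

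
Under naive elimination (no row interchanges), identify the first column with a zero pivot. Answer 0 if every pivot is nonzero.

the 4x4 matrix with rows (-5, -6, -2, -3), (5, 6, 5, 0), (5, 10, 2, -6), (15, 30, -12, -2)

first zero-pivot column = 2

Naive forward elimination:
R2 <- R2 - (-1)*R1:  [  0   0   3  -3 ]
R3 <- R3 - (-1)*R1:  [  0   4   0  -9 ]
R4 <- R4 - (-3)*R1:  [   0   12  -18  -11 ]
Matrix at this point:
[ -5  -6   -2   -3 ]
[  0   0    3   -3 ]
[  0   4    0   -9 ]
[  0  12  -18  -11 ]
Pivot entry (2,2) is zero but row 3 has 4 in column 2 -> naive elimination stops; a row interchange (e.g. R2 <-> R3) would be required here.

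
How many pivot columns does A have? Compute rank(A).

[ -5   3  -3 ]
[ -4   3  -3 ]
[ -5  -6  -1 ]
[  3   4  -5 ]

Row reduction:
R2 <- R2 - (4/5)*R1:  [    0   3/5  -3/5 ]
R3 <- R3 - (1)*R1:  [  0  -9   2 ]
R4 <- R4 - (-3/5)*R1:  [     0   29/5  -34/5 ]
R3 <- R3 - (-15)*R2:  [  0   0  -7 ]
R4 <- R4 - (29/3)*R2:  [  0   0  -1 ]
R4 <- R4 - (1/7)*R3:  [ 0  0  0 ]
Row echelon form:
[ -5    3    -3 ]
[  0  3/5  -3/5 ]
[  0    0    -7 ]
[  0    0     0 ]
Nonzero rows / pivot columns: 3

rank(A) = 3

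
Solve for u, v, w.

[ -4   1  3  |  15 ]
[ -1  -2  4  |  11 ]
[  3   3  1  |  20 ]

(1, 4, 5)

Forward elimination on [A|b]:
R2 <- R2 - (1/4)*R1:  [    0  -9/4  13/4  29/4 ]
R3 <- R3 - (-3/4)*R1:  [     0   15/4   13/4  125/4 ]
R3 <- R3 - (-5/3)*R2:  [     0      0   26/3  130/3 ]
Row echelon form:
[ -4     1     3  |     15 ]
[  0  -9/4  13/4  |   29/4 ]
[  0     0  26/3  |  130/3 ]
Back-substitution:
w = (130/3) / (26/3) = 5
v = (29/4 - (13/4)*(5)) / (-9/4) = 4
u = (15 - (1)*(4) - (3)*(5)) / -4 = 1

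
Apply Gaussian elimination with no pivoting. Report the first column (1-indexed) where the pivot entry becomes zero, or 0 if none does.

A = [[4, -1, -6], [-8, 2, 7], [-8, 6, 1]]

first zero-pivot column = 2

Naive forward elimination:
R2 <- R2 - (-2)*R1:  [  0   0  -5 ]
R3 <- R3 - (-2)*R1:  [   0    4  -11 ]
Matrix at this point:
[ 4  -1   -6 ]
[ 0   0   -5 ]
[ 0   4  -11 ]
Pivot entry (2,2) is zero but row 3 has 4 in column 2 -> naive elimination stops; a row interchange (e.g. R2 <-> R3) would be required here.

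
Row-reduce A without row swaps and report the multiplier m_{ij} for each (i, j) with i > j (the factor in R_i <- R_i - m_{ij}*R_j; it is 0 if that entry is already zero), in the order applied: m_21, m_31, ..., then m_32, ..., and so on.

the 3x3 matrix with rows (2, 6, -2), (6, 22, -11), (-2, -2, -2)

Forward elimination:
R2 <- R2 - (3)*R1:  [  0   4  -5 ]
R3 <- R3 - (-1)*R1:  [  0   4  -4 ]
R3 <- R3 - (1)*R2:  [ 0  0  1 ]
Multipliers (in order of application): m_{21} = 3, m_{31} = -1, m_{32} = 1

multipliers: 3, -1, 1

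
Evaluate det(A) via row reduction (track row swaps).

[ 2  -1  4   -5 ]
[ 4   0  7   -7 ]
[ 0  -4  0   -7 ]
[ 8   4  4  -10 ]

det(A) = -16

Forward elimination:
R2 <- R2 - (2)*R1:  [  0   2  -1   3 ]
R4 <- R4 - (4)*R1:  [   0    8  -12   10 ]
R3 <- R3 - (-2)*R2:  [  0   0  -2  -1 ]
R4 <- R4 - (4)*R2:  [  0   0  -8  -2 ]
R4 <- R4 - (4)*R3:  [ 0  0  0  2 ]
Upper-triangular form:
[ 2  -1   4  -5 ]
[ 0   2  -1   3 ]
[ 0   0  -2  -1 ]
[ 0   0   0   2 ]
det(A) = (-1)^0 * (2) * (2) * (-2) * (2) = -16  (0 row swaps -> sign +1)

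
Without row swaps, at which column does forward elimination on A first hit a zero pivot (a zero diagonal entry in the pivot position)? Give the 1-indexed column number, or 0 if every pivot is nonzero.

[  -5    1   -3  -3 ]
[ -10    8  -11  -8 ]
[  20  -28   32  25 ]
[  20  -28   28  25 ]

Naive forward elimination:
R2 <- R2 - (2)*R1:  [  0   6  -5  -2 ]
R3 <- R3 - (-4)*R1:  [   0  -24   20   13 ]
R4 <- R4 - (-4)*R1:  [   0  -24   16   13 ]
R3 <- R3 - (-4)*R2:  [ 0  0  0  5 ]
R4 <- R4 - (-4)*R2:  [  0   0  -4   5 ]
Matrix at this point:
[ -5  1  -3  -3 ]
[  0  6  -5  -2 ]
[  0  0   0   5 ]
[  0  0  -4   5 ]
Pivot entry (3,3) is zero but row 4 has -4 in column 3 -> naive elimination stops; a row interchange (e.g. R3 <-> R4) would be required here.

first zero-pivot column = 3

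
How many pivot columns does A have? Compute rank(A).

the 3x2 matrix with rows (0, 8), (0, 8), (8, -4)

rank(A) = 2

Row reduction:
R1 <-> R3   (pivot in column 1 was zero)
[ 8  -4 ]
[ 0   8 ]
[ 0   8 ]
R3 <- R3 - (1)*R2:  [ 0  0 ]
Row echelon form:
[ 8  -4 ]
[ 0   8 ]
[ 0   0 ]
Nonzero rows / pivot columns: 2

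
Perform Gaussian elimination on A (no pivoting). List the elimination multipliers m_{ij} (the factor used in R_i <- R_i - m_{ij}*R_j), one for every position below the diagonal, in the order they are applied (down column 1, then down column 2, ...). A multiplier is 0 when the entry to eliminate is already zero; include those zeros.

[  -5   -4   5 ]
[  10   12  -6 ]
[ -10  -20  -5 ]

Forward elimination:
R2 <- R2 - (-2)*R1:  [ 0  4  4 ]
R3 <- R3 - (2)*R1:  [   0  -12  -15 ]
R3 <- R3 - (-3)*R2:  [  0   0  -3 ]
Multipliers (in order of application): m_{21} = -2, m_{31} = 2, m_{32} = -3

multipliers: -2, 2, -3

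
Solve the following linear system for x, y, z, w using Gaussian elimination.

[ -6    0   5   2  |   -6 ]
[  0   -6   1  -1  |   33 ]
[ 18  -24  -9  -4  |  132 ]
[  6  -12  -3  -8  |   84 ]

Forward elimination on [A|b]:
R3 <- R3 - (-3)*R1:  [   0  -24    6    2  114 ]
R4 <- R4 - (-1)*R1:  [   0  -12    2   -6   78 ]
R3 <- R3 - (4)*R2:  [   0    0    2    6  -18 ]
R4 <- R4 - (2)*R2:  [  0   0   0  -4  12 ]
Row echelon form:
[ -6   0  5   2  |   -6 ]
[  0  -6  1  -1  |   33 ]
[  0   0  2   6  |  -18 ]
[  0   0  0  -4  |   12 ]
Back-substitution:
w = (12) / -4 = -3
z = (-18 - (6)*(-3)) / 2 = 0
y = (33 - (1)*(0) - (-1)*(-3)) / -6 = -5
x = (-6 - (5)*(0) - (2)*(-3)) / -6 = 0

(0, -5, 0, -3)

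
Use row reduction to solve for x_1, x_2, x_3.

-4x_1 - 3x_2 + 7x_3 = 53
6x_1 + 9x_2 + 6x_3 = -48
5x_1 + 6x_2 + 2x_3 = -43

(-5, -4, 3)

Forward elimination on [A|b]:
R2 <- R2 - (-3/2)*R1:  [    0   9/2  33/2  63/2 ]
R3 <- R3 - (-5/4)*R1:  [    0   9/4  43/4  93/4 ]
R3 <- R3 - (1/2)*R2:  [    0     0   5/2  15/2 ]
Row echelon form:
[ -4   -3     7  |    53 ]
[  0  9/2  33/2  |  63/2 ]
[  0    0   5/2  |  15/2 ]
Back-substitution:
x_3 = (15/2) / (5/2) = 3
x_2 = (63/2 - (33/2)*(3)) / (9/2) = -4
x_1 = (53 - (-3)*(-4) - (7)*(3)) / -4 = -5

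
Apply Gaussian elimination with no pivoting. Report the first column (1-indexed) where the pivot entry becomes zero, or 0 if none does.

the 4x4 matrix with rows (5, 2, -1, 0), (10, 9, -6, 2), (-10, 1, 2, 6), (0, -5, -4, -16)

first zero-pivot column = 0

Naive forward elimination:
R2 <- R2 - (2)*R1:  [  0   5  -4   2 ]
R3 <- R3 - (-2)*R1:  [ 0  5  0  6 ]
R3 <- R3 - (1)*R2:  [ 0  0  4  4 ]
R4 <- R4 - (-1)*R2:  [   0    0   -8  -14 ]
R4 <- R4 - (-2)*R3:  [  0   0   0  -6 ]
All pivots nonzero; naive elimination completes without hitting a zero pivot.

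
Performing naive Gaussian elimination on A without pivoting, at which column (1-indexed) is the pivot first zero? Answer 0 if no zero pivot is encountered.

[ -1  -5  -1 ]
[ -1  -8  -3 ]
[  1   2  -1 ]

Naive forward elimination:
R2 <- R2 - (1)*R1:  [  0  -3  -2 ]
R3 <- R3 - (-1)*R1:  [  0  -3  -2 ]
R3 <- R3 - (1)*R2:  [ 0  0  0 ]
Matrix at this point:
[ -1  -5  -1 ]
[  0  -3  -2 ]
[  0   0   0 ]
Pivot entry (3,3) in the last row is zero and there are no rows below to swap with -> zero pivot in column 3 (A is singular).

first zero-pivot column = 3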